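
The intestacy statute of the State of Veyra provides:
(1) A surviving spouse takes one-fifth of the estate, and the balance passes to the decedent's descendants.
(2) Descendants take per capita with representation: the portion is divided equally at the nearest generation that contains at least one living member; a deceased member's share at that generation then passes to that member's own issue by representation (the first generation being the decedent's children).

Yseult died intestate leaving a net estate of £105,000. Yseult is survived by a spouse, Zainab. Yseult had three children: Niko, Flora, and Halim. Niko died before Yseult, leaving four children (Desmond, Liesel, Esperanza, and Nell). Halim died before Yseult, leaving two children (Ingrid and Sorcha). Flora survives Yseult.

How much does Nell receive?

Zainab takes one-fifth of £105,000 = £21,000. The remaining £84,000 passes to the descendants.
The descendants' portion (£84,000) is divided into 3 shares of £28,000: Flora takes £28,000; Niko's £28,000 share passes to Niko's issue; Halim's £28,000 share passes to Halim's issue.
Niko's share (£28,000) is divided into 4 shares of £7,000: Desmond, Liesel, Esperanza, and Nell each take £7,000.
Halim's share (£28,000) is divided into 2 shares of £14,000: Ingrid and Sorcha each take £14,000.

Nell receives £7,000.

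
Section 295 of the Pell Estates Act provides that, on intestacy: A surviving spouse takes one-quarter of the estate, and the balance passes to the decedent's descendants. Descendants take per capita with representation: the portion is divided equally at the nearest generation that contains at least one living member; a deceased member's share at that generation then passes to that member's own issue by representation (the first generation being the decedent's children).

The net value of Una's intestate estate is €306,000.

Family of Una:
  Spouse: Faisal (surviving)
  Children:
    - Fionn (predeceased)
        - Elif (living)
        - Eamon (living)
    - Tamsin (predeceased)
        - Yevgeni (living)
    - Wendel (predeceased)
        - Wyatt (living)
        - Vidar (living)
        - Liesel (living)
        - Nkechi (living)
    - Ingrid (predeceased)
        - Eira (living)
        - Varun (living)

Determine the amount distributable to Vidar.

Faisal takes one-quarter of €306,000 = €76,500. The remaining €229,500 passes to the descendants.
No child survives, so the initial division is made at the grandchildren's generation.
The descendants' portion (€229,500) is divided into 9 shares of €25,500: Elif, Eamon, Yevgeni, Wyatt, Vidar, Liesel, Nkechi, Eira, and Varun each take €25,500.

Vidar receives €25,500.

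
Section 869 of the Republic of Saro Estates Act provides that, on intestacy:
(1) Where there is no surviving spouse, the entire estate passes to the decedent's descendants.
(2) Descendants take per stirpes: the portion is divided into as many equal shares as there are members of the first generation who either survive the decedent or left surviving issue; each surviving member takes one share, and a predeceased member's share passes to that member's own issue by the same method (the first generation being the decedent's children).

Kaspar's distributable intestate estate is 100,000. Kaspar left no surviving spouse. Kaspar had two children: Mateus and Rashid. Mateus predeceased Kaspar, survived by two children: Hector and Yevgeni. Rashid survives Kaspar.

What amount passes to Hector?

Hector receives 25,000.

The entire 100,000 passes to the descendants.
That amount (100,000) is divided into 2 shares of 50,000: Rashid takes 50,000; Mateus's 50,000 share passes to Mateus's issue.
Mateus's share (50,000) is divided into 2 shares of 25,000: Hector and Yevgeni each take 25,000.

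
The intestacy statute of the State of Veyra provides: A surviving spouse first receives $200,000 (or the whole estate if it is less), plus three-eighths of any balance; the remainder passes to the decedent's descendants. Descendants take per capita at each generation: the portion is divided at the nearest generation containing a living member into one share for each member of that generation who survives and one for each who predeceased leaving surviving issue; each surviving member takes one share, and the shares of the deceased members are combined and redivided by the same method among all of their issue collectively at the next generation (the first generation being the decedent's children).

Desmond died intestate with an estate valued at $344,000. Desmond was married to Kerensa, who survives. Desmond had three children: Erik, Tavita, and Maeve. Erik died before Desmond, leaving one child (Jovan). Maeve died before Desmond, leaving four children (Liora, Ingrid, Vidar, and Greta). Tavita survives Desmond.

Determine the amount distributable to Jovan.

Kerensa first takes $200,000, leaving a balance of $144,000. Kerensa then takes three-eighths of the balance ($54,000), for a total of $254,000. The remaining $90,000 passes to the descendants.
The descendants' portion ($90,000) is divided at the children's generation into 3 shares of $30,000. Tavita takes $30,000. The 2 shares of the deceased (Erik and Maeve) are combined into a pool of $60,000.
That pool ($60,000) is divided at the grandchildren's generation equally among Jovan, Liora, Ingrid, Vidar, and Greta: $12,000 each.

Jovan receives $12,000.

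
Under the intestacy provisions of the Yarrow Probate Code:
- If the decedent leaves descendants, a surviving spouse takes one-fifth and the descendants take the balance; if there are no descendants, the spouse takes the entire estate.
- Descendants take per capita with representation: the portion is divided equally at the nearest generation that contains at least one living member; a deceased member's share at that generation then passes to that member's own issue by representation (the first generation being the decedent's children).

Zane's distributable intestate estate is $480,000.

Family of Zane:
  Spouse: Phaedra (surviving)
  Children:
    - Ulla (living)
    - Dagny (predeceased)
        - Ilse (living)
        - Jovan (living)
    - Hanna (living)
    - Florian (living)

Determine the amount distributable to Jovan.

Jovan receives $48,000.

Phaedra takes one-fifth of $480,000 = $96,000. The remaining $384,000 passes to the descendants.
The descendants' portion ($384,000) is divided into 4 shares of $96,000: Ulla, Hanna, and Florian each take $96,000; Dagny's $96,000 share passes to Dagny's issue.
Dagny's share ($96,000) is divided into 2 shares of $48,000: Ilse and Jovan each take $48,000.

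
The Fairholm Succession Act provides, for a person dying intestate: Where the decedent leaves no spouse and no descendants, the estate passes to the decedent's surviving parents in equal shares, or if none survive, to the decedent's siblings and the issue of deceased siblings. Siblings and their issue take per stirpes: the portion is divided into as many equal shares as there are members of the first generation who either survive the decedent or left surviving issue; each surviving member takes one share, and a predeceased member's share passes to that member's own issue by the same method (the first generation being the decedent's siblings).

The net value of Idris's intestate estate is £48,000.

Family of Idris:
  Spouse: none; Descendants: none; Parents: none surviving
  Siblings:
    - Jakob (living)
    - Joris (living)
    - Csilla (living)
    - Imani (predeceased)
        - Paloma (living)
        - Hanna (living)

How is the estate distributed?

Jakob: £12,000; Joris: £12,000; Csilla: £12,000; Paloma: £6,000; Hanna: £6,000

The entire £48,000 passes to the siblings and their issue.
That amount (£48,000) is divided into 4 shares of £12,000: Jakob, Joris, and Csilla each take £12,000; Imani's £12,000 share passes to Imani's issue.
Imani's share (£12,000) is divided into 2 shares of £6,000: Paloma and Hanna each take £6,000.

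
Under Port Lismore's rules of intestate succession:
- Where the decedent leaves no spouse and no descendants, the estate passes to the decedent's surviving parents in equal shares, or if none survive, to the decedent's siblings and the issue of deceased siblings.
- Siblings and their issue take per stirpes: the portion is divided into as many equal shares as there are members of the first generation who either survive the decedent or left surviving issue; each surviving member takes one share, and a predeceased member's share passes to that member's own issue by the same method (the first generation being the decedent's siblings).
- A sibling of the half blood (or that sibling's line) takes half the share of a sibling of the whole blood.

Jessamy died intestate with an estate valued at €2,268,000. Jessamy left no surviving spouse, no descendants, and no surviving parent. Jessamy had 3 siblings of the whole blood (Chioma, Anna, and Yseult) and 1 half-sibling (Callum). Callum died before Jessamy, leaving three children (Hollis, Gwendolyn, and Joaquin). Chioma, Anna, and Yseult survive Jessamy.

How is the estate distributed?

The entire €2,268,000 passes to the siblings and their issue.
Counting each half-blood sibling's line as half a unit, there are 7/2 units in €2,268,000, so one unit is €648,000. Whole-blood lines (Chioma, Anna, and Yseult) take €648,000 each; half-blood lines (Callum) take €324,000 each.
Callum's share (€324,000) is divided into 3 shares of €108,000: Hollis, Gwendolyn, and Joaquin each take €108,000.

Hollis: €108,000; Gwendolyn: €108,000; Joaquin: €108,000; Chioma: €648,000; Anna: €648,000; Yseult: €648,000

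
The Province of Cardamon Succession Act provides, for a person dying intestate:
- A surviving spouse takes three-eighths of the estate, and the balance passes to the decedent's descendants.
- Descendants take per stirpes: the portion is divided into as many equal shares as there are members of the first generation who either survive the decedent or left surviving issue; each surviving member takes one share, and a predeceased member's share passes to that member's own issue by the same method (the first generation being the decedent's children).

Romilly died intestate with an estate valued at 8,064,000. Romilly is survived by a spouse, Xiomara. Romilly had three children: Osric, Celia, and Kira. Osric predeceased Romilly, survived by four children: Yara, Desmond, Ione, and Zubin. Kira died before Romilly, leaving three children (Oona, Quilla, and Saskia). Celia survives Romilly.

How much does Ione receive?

Ione receives 420,000.

Xiomara takes three-eighths of 8,064,000 = 3,024,000. The remaining 5,040,000 passes to the descendants.
The descendants' portion (5,040,000) is divided into 3 shares of 1,680,000: Celia takes 1,680,000; Osric's 1,680,000 share passes to Osric's issue; Kira's 1,680,000 share passes to Kira's issue.
Osric's share (1,680,000) is divided into 4 shares of 420,000: Yara, Desmond, Ione, and Zubin each take 420,000.
Kira's share (1,680,000) is divided into 3 shares of 560,000: Oona, Quilla, and Saskia each take 560,000.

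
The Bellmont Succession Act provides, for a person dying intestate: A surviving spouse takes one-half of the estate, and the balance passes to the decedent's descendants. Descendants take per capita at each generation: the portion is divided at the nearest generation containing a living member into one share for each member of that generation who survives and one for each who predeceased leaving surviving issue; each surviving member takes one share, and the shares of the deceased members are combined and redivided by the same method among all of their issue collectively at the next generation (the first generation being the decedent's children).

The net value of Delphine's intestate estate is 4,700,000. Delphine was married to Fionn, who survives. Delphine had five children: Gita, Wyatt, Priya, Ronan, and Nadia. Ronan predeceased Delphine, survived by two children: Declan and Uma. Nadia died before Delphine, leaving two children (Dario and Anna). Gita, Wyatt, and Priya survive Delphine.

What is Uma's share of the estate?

Fionn takes one-half of 4,700,000 = 2,350,000. The remaining 2,350,000 passes to the descendants.
The descendants' portion (2,350,000) is divided at the children's generation into 5 shares of 470,000. Gita, Wyatt, and Priya each take 470,000. The 2 shares of the deceased (Ronan and Nadia) are combined into a pool of 940,000.
That pool (940,000) is divided at the grandchildren's generation equally among Declan, Uma, Dario, and Anna: 235,000 each.

Uma receives 235,000.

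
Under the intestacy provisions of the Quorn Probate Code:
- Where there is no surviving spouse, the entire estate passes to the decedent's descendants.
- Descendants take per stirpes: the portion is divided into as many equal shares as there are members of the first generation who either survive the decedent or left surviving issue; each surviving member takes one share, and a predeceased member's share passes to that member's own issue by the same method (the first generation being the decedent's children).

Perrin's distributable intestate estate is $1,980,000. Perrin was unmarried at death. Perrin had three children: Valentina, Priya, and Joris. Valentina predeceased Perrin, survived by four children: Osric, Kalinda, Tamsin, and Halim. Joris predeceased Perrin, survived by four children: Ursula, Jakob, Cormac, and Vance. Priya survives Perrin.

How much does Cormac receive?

The entire $1,980,000 passes to the descendants.
That amount ($1,980,000) is divided into 3 shares of $660,000: Priya takes $660,000; Valentina's $660,000 share passes to Valentina's issue; Joris's $660,000 share passes to Joris's issue.
Valentina's share ($660,000) is divided into 4 shares of $165,000: Osric, Kalinda, Tamsin, and Halim each take $165,000.
Joris's share ($660,000) is divided into 4 shares of $165,000: Ursula, Jakob, Cormac, and Vance each take $165,000.

Cormac receives $165,000.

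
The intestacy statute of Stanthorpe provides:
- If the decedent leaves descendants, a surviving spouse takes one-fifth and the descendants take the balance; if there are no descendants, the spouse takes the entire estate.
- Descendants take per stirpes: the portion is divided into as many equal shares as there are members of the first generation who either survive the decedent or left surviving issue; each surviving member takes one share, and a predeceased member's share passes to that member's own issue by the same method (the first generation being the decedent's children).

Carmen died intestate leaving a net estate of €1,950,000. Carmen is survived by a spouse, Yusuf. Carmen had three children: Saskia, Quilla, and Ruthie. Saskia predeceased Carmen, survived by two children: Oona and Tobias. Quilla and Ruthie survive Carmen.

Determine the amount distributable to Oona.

Oona receives €260,000.

Yusuf takes one-fifth of €1,950,000 = €390,000. The remaining €1,560,000 passes to the descendants.
The descendants' portion (€1,560,000) is divided into 3 shares of €520,000: Quilla and Ruthie each take €520,000; Saskia's €520,000 share passes to Saskia's issue.
Saskia's share (€520,000) is divided into 2 shares of €260,000: Oona and Tobias each take €260,000.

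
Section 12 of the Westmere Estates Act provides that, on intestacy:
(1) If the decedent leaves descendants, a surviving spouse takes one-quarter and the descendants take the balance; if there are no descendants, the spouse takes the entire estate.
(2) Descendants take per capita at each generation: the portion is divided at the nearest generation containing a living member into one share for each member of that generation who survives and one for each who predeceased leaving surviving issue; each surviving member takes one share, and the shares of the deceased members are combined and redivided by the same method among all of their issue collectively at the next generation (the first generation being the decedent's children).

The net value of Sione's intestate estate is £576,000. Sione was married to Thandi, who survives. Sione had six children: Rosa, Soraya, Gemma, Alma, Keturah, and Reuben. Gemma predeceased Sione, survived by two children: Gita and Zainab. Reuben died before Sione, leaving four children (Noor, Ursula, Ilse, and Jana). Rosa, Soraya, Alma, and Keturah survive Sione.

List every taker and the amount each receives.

Thandi takes one-quarter of £576,000 = £144,000. The remaining £432,000 passes to the descendants.
The descendants' portion (£432,000) is divided at the children's generation into 6 shares of £72,000. Rosa, Soraya, Alma, and Keturah each take £72,000. The 2 shares of the deceased (Gemma and Reuben) are combined into a pool of £144,000.
That pool (£144,000) is divided at the grandchildren's generation equally among Gita, Zainab, Noor, Ursula, Ilse, and Jana: £24,000 each.

Thandi: £144,000; Rosa: £72,000; Soraya: £72,000; Gita: £24,000; Zainab: £24,000; Alma: £72,000; Keturah: £72,000; Noor: £24,000; Ursula: £24,000; Ilse: £24,000; Jana: £24,000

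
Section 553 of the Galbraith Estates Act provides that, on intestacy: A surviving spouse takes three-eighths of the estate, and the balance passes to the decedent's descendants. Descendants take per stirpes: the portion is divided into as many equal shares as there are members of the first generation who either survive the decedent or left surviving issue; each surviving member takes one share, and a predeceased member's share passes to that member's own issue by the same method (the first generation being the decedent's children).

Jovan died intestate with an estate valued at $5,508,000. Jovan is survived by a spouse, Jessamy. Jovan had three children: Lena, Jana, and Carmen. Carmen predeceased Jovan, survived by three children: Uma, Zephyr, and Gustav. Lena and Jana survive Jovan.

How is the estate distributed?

Jessamy takes three-eighths of $5,508,000 = $2,065,500. The remaining $3,442,500 passes to the descendants.
The descendants' portion ($3,442,500) is divided into 3 shares of $1,147,500: Lena and Jana each take $1,147,500; Carmen's $1,147,500 share passes to Carmen's issue.
Carmen's share ($1,147,500) is divided into 3 shares of $382,500: Uma, Zephyr, and Gustav each take $382,500.

Jessamy: $2,065,500; Lena: $1,147,500; Jana: $1,147,500; Uma: $382,500; Zephyr: $382,500; Gustav: $382,500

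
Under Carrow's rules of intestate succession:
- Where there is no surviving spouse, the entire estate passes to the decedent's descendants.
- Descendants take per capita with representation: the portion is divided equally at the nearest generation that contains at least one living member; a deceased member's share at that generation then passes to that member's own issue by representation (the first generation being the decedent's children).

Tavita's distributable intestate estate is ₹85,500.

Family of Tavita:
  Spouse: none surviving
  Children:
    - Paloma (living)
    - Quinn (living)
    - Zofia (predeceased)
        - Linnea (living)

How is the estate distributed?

The entire ₹85,500 passes to the descendants.
That amount (₹85,500) is divided into 3 shares of ₹28,500: Paloma and Quinn each take ₹28,500; Zofia's ₹28,500 share passes to Zofia's issue.
Zofia's share (₹28,500) passes entirely to Linnea.

Paloma: ₹28,500; Quinn: ₹28,500; Linnea: ₹28,500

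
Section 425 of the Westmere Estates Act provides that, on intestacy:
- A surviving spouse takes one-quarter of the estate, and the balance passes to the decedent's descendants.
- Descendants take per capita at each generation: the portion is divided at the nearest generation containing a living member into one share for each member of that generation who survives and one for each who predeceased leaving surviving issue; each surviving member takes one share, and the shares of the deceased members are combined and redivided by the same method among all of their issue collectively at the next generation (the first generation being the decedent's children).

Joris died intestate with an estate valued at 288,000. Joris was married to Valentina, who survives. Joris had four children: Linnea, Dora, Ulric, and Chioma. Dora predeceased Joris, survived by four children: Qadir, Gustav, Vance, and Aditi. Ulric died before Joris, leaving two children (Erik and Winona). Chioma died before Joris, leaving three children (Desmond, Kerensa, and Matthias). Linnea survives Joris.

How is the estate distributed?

Valentina: 72,000; Linnea: 54,000; Qadir: 18,000; Gustav: 18,000; Vance: 18,000; Aditi: 18,000; Erik: 18,000; Winona: 18,000; Desmond: 18,000; Kerensa: 18,000; Matthias: 18,000

Valentina takes one-quarter of 288,000 = 72,000. The remaining 216,000 passes to the descendants.
The descendants' portion (216,000) is divided at the children's generation into 4 shares of 54,000. Linnea takes 54,000. The 3 shares of the deceased (Dora, Ulric, and Chioma) are combined into a pool of 162,000.
That pool (162,000) is divided at the grandchildren's generation equally among Qadir, Gustav, Vance, Aditi, Erik, Winona, Desmond, Kerensa, and Matthias: 18,000 each.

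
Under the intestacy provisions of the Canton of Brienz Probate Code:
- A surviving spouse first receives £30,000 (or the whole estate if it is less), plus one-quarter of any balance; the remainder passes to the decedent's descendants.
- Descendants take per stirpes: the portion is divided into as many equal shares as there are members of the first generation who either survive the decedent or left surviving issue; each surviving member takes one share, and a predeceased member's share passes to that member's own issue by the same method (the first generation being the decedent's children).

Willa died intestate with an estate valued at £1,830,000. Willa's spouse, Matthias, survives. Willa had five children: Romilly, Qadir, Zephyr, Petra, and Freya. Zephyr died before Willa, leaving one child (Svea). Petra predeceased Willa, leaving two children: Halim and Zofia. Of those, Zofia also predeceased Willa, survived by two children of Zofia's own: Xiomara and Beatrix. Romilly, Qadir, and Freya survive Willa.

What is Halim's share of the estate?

Halim receives £135,000.

Matthias first takes £30,000, leaving a balance of £1,800,000. Matthias then takes one-quarter of the balance (£450,000), for a total of £480,000. The remaining £1,350,000 passes to the descendants.
The descendants' portion (£1,350,000) is divided into 5 shares of £270,000: Romilly, Qadir, and Freya each take £270,000; Zephyr's £270,000 share passes to Zephyr's issue; Petra's £270,000 share passes to Petra's issue.
Zephyr's share (£270,000) passes entirely to Svea.
Petra's share (£270,000) is divided into 2 shares of £135,000: Halim takes £135,000; Zofia's £135,000 share passes to Zofia's issue.
Zofia's share (£135,000) is divided into 2 shares of £67,500: Xiomara and Beatrix each take £67,500.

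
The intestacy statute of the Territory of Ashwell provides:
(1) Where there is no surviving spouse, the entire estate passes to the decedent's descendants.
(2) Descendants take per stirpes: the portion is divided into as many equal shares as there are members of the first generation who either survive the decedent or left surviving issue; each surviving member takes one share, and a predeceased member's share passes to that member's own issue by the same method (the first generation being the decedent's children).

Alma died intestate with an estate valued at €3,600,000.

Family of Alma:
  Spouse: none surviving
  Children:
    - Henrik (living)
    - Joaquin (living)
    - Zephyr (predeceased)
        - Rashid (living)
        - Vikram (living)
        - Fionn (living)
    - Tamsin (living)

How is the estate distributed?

Henrik: €900,000; Joaquin: €900,000; Rashid: €300,000; Vikram: €300,000; Fionn: €300,000; Tamsin: €900,000

The entire €3,600,000 passes to the descendants.
That amount (€3,600,000) is divided into 4 shares of €900,000: Henrik, Joaquin, and Tamsin each take €900,000; Zephyr's €900,000 share passes to Zephyr's issue.
Zephyr's share (€900,000) is divided into 3 shares of €300,000: Rashid, Vikram, and Fionn each take €300,000.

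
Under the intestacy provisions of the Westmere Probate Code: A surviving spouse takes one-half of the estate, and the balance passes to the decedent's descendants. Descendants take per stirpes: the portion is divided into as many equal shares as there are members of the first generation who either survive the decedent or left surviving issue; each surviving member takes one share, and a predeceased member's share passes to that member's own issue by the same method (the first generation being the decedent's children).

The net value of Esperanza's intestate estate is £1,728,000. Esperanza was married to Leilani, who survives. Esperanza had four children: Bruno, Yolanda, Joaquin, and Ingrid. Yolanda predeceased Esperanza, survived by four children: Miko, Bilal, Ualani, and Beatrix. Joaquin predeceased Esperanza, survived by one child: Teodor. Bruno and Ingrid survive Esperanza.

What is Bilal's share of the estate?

Bilal receives £54,000.

Leilani takes one-half of £1,728,000 = £864,000. The remaining £864,000 passes to the descendants.
The descendants' portion (£864,000) is divided into 4 shares of £216,000: Bruno and Ingrid each take £216,000; Yolanda's £216,000 share passes to Yolanda's issue; Joaquin's £216,000 share passes to Joaquin's issue.
Yolanda's share (£216,000) is divided into 4 shares of £54,000: Miko, Bilal, Ualani, and Beatrix each take £54,000.
Joaquin's share (£216,000) passes entirely to Teodor.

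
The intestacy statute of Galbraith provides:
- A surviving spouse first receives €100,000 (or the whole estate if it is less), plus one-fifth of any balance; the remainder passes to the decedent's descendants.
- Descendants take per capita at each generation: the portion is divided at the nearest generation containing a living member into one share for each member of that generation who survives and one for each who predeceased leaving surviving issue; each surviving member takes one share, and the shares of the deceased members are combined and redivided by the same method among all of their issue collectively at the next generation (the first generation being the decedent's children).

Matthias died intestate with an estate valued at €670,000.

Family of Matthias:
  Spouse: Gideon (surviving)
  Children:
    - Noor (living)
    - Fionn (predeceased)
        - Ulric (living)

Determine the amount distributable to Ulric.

Ulric receives €228,000.

Gideon first takes €100,000, leaving a balance of €570,000. Gideon then takes one-fifth of the balance (€114,000), for a total of €214,000. The remaining €456,000 passes to the descendants.
The descendants' portion (€456,000) is divided at the children's generation into 2 shares of €228,000. Noor takes €228,000. The remaining share for the deceased Fionn (€228,000) is carried to the next generation.
That pool (€228,000) passes entirely to Ulric, the sole taker at the grandchildren's generation.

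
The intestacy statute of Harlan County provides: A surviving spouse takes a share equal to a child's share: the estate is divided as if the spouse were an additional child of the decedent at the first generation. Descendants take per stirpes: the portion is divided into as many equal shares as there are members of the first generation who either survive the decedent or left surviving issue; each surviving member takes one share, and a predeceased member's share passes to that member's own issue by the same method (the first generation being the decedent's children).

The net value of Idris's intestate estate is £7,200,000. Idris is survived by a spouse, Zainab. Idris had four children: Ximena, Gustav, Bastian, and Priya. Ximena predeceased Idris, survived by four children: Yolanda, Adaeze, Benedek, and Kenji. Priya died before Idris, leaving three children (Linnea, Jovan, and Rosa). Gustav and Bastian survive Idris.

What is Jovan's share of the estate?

The spouse counts as an additional share at the children's level, so there are 5 primary shares of £1,440,000. Zainab takes one such share (£1,440,000).
The children's combined portion (£5,760,000) is divided into 4 shares of £1,440,000: Gustav and Bastian each take £1,440,000; Ximena's £1,440,000 share passes to Ximena's issue; Priya's £1,440,000 share passes to Priya's issue.
Ximena's share (£1,440,000) is divided into 4 shares of £360,000: Yolanda, Adaeze, Benedek, and Kenji each take £360,000.
Priya's share (£1,440,000) is divided into 3 shares of £480,000: Linnea, Jovan, and Rosa each take £480,000.

Jovan receives £480,000.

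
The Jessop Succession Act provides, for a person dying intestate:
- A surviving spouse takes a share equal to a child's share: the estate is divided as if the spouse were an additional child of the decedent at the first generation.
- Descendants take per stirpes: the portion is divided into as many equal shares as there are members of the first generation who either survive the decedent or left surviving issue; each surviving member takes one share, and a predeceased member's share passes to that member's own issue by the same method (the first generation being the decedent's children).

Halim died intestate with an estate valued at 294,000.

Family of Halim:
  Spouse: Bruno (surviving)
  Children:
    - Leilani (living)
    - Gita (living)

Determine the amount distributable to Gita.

The spouse counts as an additional share at the children's level, so there are 3 primary shares of 98,000. Bruno takes one such share (98,000).
The children's combined portion (196,000) is divided into 2 shares of 98,000: Leilani and Gita each take 98,000.

Gita receives 98,000.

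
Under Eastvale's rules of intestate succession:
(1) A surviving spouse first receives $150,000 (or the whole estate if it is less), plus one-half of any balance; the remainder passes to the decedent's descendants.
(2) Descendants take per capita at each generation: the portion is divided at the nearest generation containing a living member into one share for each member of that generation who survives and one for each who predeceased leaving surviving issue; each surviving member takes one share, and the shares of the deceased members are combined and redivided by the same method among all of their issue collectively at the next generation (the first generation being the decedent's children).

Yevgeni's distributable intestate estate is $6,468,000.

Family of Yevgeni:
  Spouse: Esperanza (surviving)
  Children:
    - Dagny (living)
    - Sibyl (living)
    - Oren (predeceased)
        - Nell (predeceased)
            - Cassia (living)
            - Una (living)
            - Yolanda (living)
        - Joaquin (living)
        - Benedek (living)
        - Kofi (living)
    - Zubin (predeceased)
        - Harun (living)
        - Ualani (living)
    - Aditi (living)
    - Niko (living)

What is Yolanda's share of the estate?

Yolanda receives $58,500.

Esperanza first takes $150,000, leaving a balance of $6,318,000. Esperanza then takes one-half of the balance ($3,159,000), for a total of $3,309,000. The remaining $3,159,000 passes to the descendants.
The descendants' portion ($3,159,000) is divided at the children's generation into 6 shares of $526,500. Dagny, Sibyl, Aditi, and Niko each take $526,500. The 2 shares of the deceased (Oren and Zubin) are combined into a pool of $1,053,000.
That pool ($1,053,000) is divided at the grandchildren's generation into 6 shares of $175,500. Joaquin, Benedek, Kofi, Harun, and Ualani each take $175,500. The remaining share for the deceased Nell ($175,500) is carried to the next generation.
That pool ($175,500) is divided at the great-grandchildren's generation equally among Cassia, Una, and Yolanda: $58,500 each.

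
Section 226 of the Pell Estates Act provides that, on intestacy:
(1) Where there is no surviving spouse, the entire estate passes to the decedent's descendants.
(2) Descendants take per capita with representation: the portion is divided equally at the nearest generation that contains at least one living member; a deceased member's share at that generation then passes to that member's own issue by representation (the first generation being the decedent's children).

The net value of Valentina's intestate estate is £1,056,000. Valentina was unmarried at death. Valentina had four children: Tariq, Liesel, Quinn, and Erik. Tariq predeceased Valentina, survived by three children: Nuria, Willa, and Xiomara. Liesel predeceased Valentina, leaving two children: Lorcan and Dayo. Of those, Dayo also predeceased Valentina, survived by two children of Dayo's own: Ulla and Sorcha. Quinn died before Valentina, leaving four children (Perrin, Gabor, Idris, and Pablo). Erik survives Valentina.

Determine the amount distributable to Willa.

The entire £1,056,000 passes to the descendants.
That amount (£1,056,000) is divided into 4 shares of £264,000: Erik takes £264,000; Tariq's £264,000 share passes to Tariq's issue; Liesel's £264,000 share passes to Liesel's issue; Quinn's £264,000 share passes to Quinn's issue.
Tariq's share (£264,000) is divided into 3 shares of £88,000: Nuria, Willa, and Xiomara each take £88,000.
Liesel's share (£264,000) is divided into 2 shares of £132,000: Lorcan takes £132,000; Dayo's £132,000 share passes to Dayo's issue.
Dayo's share (£132,000) is divided into 2 shares of £66,000: Ulla and Sorcha each take £66,000.
Quinn's share (£264,000) is divided into 4 shares of £66,000: Perrin, Gabor, Idris, and Pablo each take £66,000.

Willa receives £88,000.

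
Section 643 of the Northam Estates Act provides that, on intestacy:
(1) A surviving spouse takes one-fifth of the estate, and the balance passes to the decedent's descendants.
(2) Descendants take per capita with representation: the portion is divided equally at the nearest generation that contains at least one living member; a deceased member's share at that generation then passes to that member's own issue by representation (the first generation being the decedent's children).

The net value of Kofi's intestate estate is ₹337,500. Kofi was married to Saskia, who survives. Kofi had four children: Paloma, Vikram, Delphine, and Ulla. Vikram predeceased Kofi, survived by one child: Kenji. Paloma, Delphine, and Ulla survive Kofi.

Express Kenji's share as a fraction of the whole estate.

Kenji receives 1/5 of the estate.

Saskia takes one-fifth of ₹337,500 = ₹67,500. The remaining ₹270,000 passes to the descendants.
The descendants' portion (₹270,000) is divided into 4 shares of ₹67,500: Paloma, Delphine, and Ulla each take ₹67,500; Vikram's ₹67,500 share passes to Vikram's issue.
Vikram's share (₹67,500) passes entirely to Kenji.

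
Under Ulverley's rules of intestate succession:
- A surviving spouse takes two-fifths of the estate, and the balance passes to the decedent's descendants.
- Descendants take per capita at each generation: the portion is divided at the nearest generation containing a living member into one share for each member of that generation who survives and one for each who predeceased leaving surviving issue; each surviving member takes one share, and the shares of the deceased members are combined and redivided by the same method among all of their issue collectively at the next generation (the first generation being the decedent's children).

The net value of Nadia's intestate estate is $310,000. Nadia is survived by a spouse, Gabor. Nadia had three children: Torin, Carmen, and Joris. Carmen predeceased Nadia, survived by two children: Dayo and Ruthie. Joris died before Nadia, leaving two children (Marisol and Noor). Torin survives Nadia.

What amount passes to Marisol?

Marisol receives $31,000.

Gabor takes two-fifths of $310,000 = $124,000. The remaining $186,000 passes to the descendants.
The descendants' portion ($186,000) is divided at the children's generation into 3 shares of $62,000. Torin takes $62,000. The 2 shares of the deceased (Carmen and Joris) are combined into a pool of $124,000.
That pool ($124,000) is divided at the grandchildren's generation equally among Dayo, Ruthie, Marisol, and Noor: $31,000 each.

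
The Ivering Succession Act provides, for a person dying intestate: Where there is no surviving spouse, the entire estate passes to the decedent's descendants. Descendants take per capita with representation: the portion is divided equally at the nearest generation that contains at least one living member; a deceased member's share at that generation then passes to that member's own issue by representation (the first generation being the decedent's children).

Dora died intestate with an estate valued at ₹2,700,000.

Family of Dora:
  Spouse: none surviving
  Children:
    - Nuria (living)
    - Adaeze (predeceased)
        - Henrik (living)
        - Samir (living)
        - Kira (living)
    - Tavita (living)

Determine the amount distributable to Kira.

The entire ₹2,700,000 passes to the descendants.
That amount (₹2,700,000) is divided into 3 shares of ₹900,000: Nuria and Tavita each take ₹900,000; Adaeze's ₹900,000 share passes to Adaeze's issue.
Adaeze's share (₹900,000) is divided into 3 shares of ₹300,000: Henrik, Samir, and Kira each take ₹300,000.

Kira receives ₹300,000.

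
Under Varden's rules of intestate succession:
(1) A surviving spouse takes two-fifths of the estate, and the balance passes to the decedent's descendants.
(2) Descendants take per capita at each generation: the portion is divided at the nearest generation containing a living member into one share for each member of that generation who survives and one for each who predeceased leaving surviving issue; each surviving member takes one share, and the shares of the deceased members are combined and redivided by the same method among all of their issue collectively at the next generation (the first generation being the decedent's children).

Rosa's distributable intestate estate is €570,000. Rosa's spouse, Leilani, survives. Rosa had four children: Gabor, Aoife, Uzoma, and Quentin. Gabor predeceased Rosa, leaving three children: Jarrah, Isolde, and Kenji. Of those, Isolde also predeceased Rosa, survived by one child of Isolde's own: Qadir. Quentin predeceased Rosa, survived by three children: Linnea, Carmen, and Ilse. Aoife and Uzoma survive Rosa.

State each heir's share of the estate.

Leilani: €228,000; Jarrah: €28,500; Qadir: €28,500; Kenji: €28,500; Aoife: €85,500; Uzoma: €85,500; Linnea: €28,500; Carmen: €28,500; Ilse: €28,500

Leilani takes two-fifths of €570,000 = €228,000. The remaining €342,000 passes to the descendants.
The descendants' portion (€342,000) is divided at the children's generation into 4 shares of €85,500. Aoife and Uzoma each take €85,500. The 2 shares of the deceased (Gabor and Quentin) are combined into a pool of €171,000.
That pool (€171,000) is divided at the grandchildren's generation into 6 shares of €28,500. Jarrah, Kenji, Linnea, Carmen, and Ilse each take €28,500. The remaining share for the deceased Isolde (€28,500) is carried to the next generation.
That pool (€28,500) passes entirely to Qadir, the sole taker at the great-grandchildren's generation.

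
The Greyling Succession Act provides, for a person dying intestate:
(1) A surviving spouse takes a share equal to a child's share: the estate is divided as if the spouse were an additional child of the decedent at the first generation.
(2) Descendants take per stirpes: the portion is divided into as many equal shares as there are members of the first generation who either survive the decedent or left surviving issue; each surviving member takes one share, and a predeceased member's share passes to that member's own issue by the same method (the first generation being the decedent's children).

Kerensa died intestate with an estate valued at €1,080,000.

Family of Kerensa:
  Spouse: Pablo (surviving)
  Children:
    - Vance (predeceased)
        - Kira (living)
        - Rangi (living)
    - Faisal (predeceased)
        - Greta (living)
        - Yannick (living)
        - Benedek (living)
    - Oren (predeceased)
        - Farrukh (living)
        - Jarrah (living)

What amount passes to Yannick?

The spouse counts as an additional share at the children's level, so there are 4 primary shares of €270,000. Pablo takes one such share (€270,000).
The children's combined portion (€810,000) is divided into 3 shares of €270,000: Vance's €270,000 share passes to Vance's issue; Faisal's €270,000 share passes to Faisal's issue; Oren's €270,000 share passes to Oren's issue.
Vance's share (€270,000) is divided into 2 shares of €135,000: Kira and Rangi each take €135,000.
Faisal's share (€270,000) is divided into 3 shares of €90,000: Greta, Yannick, and Benedek each take €90,000.
Oren's share (€270,000) is divided into 2 shares of €135,000: Farrukh and Jarrah each take €135,000.

Yannick receives €90,000.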